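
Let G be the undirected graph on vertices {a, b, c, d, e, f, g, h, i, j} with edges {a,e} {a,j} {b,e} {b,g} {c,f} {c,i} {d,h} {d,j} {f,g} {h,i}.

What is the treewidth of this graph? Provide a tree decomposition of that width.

Treewidth 2.
One such decomposition:
Bags: B1 = {a, d, j}  B2 = {a, d, e}  B3 = {b, d, e}  B4 = {b, d, g}  B5 = {d, f, g}  B6 = {c, d, f}  B7 = {c, d, i}  B8 = {d, h, i}
Tree: B1–B2, B2–B3, B3–B4, B4–B5, B5–B6, B6–B7, B7–B8

Every bag has size at most 3, so the width is 3 − 1 = 2 and tw(G) ≤ 2. Since d–j–a–e–b–g–f–c–i–h–d is a cycle in G, G is not acyclic. Forests are exactly the graphs of treewidth ≤ 1, so tw(G) ≥ 2. Therefore the treewidth is 2.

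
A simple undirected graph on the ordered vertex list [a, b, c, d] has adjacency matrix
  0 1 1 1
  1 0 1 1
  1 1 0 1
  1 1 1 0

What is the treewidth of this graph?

3

A width-3 tree decomposition is:
Bags: B1 = {a, b, c, d}
Tree: (single bag)
A single bag containing all 4 vertices is trivially a valid decomposition of width 3. Conversely, {a, b, c, d} is a clique of size 4, and the vertices of any clique must share a bag in every tree decomposition; so some bag has ≥ 4 vertices and tw(G) ≥ 3. Combining the bounds, tw(G) = 3.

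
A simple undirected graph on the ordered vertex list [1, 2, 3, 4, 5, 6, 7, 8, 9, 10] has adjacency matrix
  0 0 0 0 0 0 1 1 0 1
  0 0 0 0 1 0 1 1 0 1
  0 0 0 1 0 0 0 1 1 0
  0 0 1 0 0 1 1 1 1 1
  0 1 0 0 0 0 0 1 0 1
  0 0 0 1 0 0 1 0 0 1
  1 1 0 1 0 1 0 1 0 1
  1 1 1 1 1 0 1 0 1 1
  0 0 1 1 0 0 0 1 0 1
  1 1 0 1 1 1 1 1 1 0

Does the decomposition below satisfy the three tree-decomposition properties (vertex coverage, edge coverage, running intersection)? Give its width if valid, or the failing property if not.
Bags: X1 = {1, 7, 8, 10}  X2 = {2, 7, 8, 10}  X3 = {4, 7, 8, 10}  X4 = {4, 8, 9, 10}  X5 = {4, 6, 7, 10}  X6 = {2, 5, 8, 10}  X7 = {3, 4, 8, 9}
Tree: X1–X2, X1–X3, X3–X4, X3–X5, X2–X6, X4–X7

Yes; width 3.

Checking the three conditions: (i) the bags cover all of {1, 2, 3, 4, 5, 6, 7, 8, 9, 10}; (ii) for each edge, some bag contains both endpoints; (iii) the bags containing any fixed vertex form a subtree. All hold, so the decomposition is valid with width 4 − 1 = 3.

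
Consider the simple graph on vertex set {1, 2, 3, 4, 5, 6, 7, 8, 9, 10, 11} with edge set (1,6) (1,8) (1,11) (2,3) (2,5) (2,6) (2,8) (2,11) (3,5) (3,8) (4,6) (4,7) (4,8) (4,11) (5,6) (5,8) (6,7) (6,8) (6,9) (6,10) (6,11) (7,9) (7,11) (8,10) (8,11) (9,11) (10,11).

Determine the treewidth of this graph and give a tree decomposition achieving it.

Treewidth 3.
Bags: B1 = {2, 6, 8, 11}  B2 = {4, 6, 8, 11}  B3 = {6, 8, 10, 11}  B4 = {4, 6, 7, 11}  B5 = {2, 5, 6, 8}  B6 = {2, 3, 5, 8}  B7 = {1, 6, 8, 11}  B8 = {6, 7, 9, 11}
Tree: B1–B2, B1–B3, B2–B4, B1–B5, B5–B6, B2–B7, B4–B8

Each bag holds 4 vertices, so the decomposition has width 3, which upper-bounds the treewidth. Conversely, {2, 3, 5, 8} is a clique of size 4, and the vertices of any clique must share a bag in every tree decomposition; so some bag has ≥ 4 vertices and tw(G) ≥ 3. Combining the bounds, tw(G) = 3.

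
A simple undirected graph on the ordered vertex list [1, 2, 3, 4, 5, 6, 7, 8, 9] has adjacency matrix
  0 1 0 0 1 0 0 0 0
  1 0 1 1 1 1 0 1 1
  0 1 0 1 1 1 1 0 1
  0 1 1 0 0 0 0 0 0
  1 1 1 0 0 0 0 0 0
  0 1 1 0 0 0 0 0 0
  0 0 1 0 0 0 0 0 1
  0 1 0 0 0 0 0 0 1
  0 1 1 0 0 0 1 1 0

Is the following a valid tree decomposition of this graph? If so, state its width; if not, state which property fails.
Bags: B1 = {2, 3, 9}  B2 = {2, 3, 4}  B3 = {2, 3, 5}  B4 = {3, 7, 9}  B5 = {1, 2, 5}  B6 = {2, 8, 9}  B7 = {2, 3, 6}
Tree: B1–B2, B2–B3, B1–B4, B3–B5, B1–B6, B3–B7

Vertex coverage: the bags together contain {1, 2, 3, 4, 5, 6, 7, 8, 9}, the full vertex set. Edge coverage: each edge of G has both endpoints in at least one bag. Running intersection: for every vertex, the bags containing it form a connected subtree. All three properties hold, so this is a valid tree decomposition of width max|bag| − 1 = 2, and hence tw(G) ≤ 2.

Yes; width 2.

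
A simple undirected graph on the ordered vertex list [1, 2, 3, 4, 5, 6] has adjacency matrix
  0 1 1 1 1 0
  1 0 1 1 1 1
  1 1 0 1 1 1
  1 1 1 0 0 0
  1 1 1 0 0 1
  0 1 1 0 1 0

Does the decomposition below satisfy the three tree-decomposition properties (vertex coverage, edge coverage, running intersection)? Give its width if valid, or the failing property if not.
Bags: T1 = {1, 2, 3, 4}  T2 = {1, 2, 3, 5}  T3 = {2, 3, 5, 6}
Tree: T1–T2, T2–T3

Checking the three conditions: (i) the bags cover all of {1, 2, 3, 4, 5, 6}; (ii) for each edge, some bag contains both endpoints; (iii) the bags containing any fixed vertex form a subtree. All hold, so the decomposition is valid with width 4 − 1 = 3.

Yes; width 3.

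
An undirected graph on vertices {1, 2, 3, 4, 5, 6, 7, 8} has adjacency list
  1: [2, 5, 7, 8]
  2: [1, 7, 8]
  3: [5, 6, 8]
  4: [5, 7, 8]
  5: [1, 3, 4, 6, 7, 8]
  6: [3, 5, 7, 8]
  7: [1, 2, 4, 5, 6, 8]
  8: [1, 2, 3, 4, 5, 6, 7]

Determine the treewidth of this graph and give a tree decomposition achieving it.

Treewidth 3.
One optimal decomposition is:
Bags: B1 = {1, 5, 7, 8}  B2 = {5, 6, 7, 8}  B3 = {4, 5, 7, 8}  B4 = {3, 5, 6, 8}  B5 = {1, 2, 7, 8}
Tree: B1–B2, B2–B3, B2–B4, B1–B5

The largest bag has 4 vertices, giving width 3; this decomposition certifies tw(G) ≤ 3. On the other hand G contains the 4-clique {1, 2, 7, 8}. A clique must lie in a single bag of any decomposition, so no decomposition can have width below 3. Hence tw(G) = 3 exactly.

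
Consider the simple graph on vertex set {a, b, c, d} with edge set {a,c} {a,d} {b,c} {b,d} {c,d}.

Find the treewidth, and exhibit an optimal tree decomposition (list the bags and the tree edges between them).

Treewidth 2.
One optimal decomposition is:
Bags: B1 = {b, c, d}  B2 = {a, c, d}
Tree: B1–B2

Each bag holds 3 vertices, so the decomposition has width 2, which upper-bounds the treewidth. On the other hand G contains the 3-clique {a, c, d}. A clique must lie in a single bag of any decomposition, so no decomposition can have width below 2. The upper and lower bounds meet at 2, so that is the treewidth.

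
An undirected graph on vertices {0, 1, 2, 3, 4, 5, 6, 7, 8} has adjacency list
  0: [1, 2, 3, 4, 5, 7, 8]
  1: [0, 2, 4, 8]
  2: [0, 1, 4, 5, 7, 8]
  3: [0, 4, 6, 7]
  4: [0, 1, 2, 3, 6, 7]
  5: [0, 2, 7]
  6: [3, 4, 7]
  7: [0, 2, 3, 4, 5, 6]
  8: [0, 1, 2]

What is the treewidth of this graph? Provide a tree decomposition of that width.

Treewidth 3.
Bags: B1 = {0, 3, 4, 7}  B2 = {3, 4, 6, 7}  B3 = {0, 2, 4, 7}  B4 = {0, 1, 2, 4}  B5 = {0, 1, 2, 8}  B6 = {0, 2, 5, 7}
Tree: B1–B2, B1–B3, B3–B4, B4–B5, B3–B6

Every bag has size at most 4, so the width is 4 − 1 = 3 and tw(G) ≤ 3. For the lower bound, the 4 vertices {0, 1, 2, 8} are pairwise adjacent, and any tree decomposition puts a clique entirely inside one bag — forcing width ≥ 3. Combining the bounds, tw(G) = 3.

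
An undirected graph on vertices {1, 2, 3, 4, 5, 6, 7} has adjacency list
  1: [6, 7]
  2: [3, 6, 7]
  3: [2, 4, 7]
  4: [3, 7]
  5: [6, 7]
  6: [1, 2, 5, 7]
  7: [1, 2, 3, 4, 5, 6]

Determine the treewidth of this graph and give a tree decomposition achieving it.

Treewidth 2.
Bags: B1 = {2, 3, 7}  B2 = {2, 6, 7}  B3 = {3, 4, 7}  B4 = {1, 6, 7}  B5 = {5, 6, 7}
Tree: B1–B2, B1–B3, B2–B4, B2–B5

Every bag has size at most 3, so the width is 3 − 1 = 2 and tw(G) ≤ 2. On the other hand G contains the 3-clique {2, 3, 7}. A clique must lie in a single bag of any decomposition, so no decomposition can have width below 2. Therefore the treewidth is 2.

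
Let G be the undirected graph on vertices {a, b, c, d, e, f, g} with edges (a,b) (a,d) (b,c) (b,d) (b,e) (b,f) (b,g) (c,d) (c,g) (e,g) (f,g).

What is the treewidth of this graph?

2

A width-2 tree decomposition is:
Bags: B1 = {b, f, g}  B2 = {b, e, g}  B3 = {b, c, g}  B4 = {b, c, d}  B5 = {a, b, d}
Tree: B1–B2, B1–B3, B3–B4, B4–B5
Each bag holds 3 vertices, so the decomposition has width 2, which upper-bounds the treewidth. For the lower bound, the 3 vertices {b, c, d} are pairwise adjacent, and any tree decomposition puts a clique entirely inside one bag — forcing width ≥ 2. Combining the bounds, tw(G) = 2.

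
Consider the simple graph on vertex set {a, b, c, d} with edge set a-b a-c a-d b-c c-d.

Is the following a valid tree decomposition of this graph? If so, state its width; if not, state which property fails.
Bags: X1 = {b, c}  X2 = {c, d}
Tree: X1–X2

A tree decomposition must satisfy three properties: every vertex lies in some bag; for every edge, both endpoints lie together in some bag; and for every vertex, the bags containing it form a connected subtree. Here vertex a appears in no bag, so the decomposition is invalid.

No — vertex a appears in no bag.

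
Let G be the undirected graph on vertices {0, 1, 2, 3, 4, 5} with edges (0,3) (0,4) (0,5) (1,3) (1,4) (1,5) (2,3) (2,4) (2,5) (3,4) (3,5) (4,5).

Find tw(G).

A width-3 tree decomposition is:
Bags: B1 = {0, 3, 4, 5}  B2 = {1, 3, 4, 5}  B3 = {2, 3, 4, 5}
Tree: B1–B2, B2–B3
Every bag has size at most 4, so the width is 4 − 1 = 3 and tw(G) ≤ 3. For the lower bound, the 4 vertices {0, 3, 4, 5} are pairwise adjacent, and any tree decomposition puts a clique entirely inside one bag — forcing width ≥ 3. Hence tw(G) = 3 exactly.

3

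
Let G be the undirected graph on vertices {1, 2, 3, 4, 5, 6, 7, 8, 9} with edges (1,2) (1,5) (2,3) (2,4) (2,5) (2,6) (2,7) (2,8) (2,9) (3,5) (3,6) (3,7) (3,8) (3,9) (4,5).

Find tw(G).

A width-2 tree decomposition is:
Bags: B1 = {2, 3, 7}  B2 = {2, 3, 5}  B3 = {2, 4, 5}  B4 = {2, 3, 6}  B5 = {1, 2, 5}  B6 = {2, 3, 9}  B7 = {2, 3, 8}
Tree: B1–B2, B2–B3, B1–B4, B2–B5, B2–B6, B1–B7
Each bag holds 3 vertices, so the decomposition has width 2, which upper-bounds the treewidth. For the lower bound, the 3 vertices {1, 2, 5} are pairwise adjacent, and any tree decomposition puts a clique entirely inside one bag — forcing width ≥ 2. Combining the bounds, tw(G) = 2.

2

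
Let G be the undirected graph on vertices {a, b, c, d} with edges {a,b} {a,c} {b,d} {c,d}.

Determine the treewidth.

2

A width-2 tree decomposition is:
Bags: B1 = {b, c, d}  B2 = {a, b, c}
Tree: B1–B2
Every bag has size at most 3, so the width is 3 − 1 = 2 and tw(G) ≤ 2. For the lower bound, G contains the cycle b–d–c–a–b, so G is not a forest; only forests have treewidth ≤ 1, hence tw(G) ≥ 2. Hence tw(G) = 2 exactly.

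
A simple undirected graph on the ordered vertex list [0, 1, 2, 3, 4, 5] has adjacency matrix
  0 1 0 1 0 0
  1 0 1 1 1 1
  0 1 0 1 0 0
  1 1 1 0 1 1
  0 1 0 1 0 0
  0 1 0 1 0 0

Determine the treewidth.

A width-2 tree decomposition is:
Bags: B1 = {1, 3, 5}  B2 = {1, 3, 4}  B3 = {1, 2, 3}  B4 = {0, 1, 3}
Tree: B1–B2, B2–B3, B3–B4
Every bag has size at most 3, so the width is 3 − 1 = 2 and tw(G) ≤ 2. Conversely, {0, 1, 3} is a clique of size 3, and the vertices of any clique must share a bag in every tree decomposition; so some bag has ≥ 3 vertices and tw(G) ≥ 2. The upper and lower bounds meet at 2, so that is the treewidth.

2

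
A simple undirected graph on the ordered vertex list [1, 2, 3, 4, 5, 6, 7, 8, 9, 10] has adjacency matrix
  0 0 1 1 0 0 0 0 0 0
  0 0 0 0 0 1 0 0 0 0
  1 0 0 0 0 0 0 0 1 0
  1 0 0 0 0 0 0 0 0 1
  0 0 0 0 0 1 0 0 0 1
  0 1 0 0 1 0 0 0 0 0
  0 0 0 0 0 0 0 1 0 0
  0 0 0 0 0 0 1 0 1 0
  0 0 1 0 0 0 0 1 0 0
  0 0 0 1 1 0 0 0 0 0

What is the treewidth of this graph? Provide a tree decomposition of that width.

Every bag has size at most 2, so the width is 2 − 1 = 1 and tw(G) ≤ 1. G has an edge, so its treewidth is at least 1. Combining the bounds, tw(G) = 1.

Treewidth 1.
Bags: B1 = {7, 8}  B2 = {8, 9}  B3 = {3, 9}  B4 = {1, 3}  B5 = {1, 4}  B6 = {4, 10}  B7 = {5, 10}  B8 = {5, 6}  B9 = {2, 6}
Tree: B1–B2, B2–B3, B3–B4, B4–B5, B5–B6, B6–B7, B7–B8, B8–B9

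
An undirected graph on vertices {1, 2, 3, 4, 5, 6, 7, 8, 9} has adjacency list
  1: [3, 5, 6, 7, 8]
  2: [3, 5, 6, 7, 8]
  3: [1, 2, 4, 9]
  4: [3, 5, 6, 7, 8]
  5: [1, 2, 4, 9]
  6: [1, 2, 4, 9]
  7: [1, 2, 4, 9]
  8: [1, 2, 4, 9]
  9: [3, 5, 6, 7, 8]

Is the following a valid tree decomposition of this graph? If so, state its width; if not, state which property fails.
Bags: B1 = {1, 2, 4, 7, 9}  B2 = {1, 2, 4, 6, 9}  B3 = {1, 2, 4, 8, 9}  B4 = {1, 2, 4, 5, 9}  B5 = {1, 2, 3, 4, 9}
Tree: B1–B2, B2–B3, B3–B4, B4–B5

Yes; width 4.

Vertex coverage: the bags together contain {1, 2, 3, 4, 5, 6, 7, 8, 9}, the full vertex set. Edge coverage: each edge of G has both endpoints in at least one bag. Running intersection: for every vertex, the bags containing it form a connected subtree. All three properties hold, so this is a valid tree decomposition of width max|bag| − 1 = 4, and hence tw(G) ≤ 4.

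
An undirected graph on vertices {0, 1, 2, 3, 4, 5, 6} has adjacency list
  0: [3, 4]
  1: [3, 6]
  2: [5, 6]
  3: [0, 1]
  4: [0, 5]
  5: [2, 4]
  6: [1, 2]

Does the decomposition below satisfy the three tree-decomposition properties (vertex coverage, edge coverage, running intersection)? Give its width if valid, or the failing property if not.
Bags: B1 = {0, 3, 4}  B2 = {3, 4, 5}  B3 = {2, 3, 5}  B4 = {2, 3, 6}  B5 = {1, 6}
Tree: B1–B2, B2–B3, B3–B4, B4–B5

No — edge (3,1) lies in no bag.

A tree decomposition must satisfy three properties: every vertex lies in some bag; for every edge, both endpoints lie together in some bag; and for every vertex, the bags containing it form a connected subtree. Here edge (3,1) lies in no bag, so the decomposition is invalid.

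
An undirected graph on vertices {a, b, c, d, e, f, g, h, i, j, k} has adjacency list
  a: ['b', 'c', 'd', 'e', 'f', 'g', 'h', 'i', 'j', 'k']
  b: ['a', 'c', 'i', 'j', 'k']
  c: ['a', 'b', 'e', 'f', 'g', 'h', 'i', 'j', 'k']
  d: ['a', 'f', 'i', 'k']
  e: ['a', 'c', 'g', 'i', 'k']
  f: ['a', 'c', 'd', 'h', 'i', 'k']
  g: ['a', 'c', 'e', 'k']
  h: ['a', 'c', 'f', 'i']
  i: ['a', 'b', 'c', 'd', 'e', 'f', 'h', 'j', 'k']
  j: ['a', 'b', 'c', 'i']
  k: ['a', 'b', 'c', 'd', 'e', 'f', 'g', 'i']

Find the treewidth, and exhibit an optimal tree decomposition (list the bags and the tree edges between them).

The largest bag has 5 vertices, giving width 4; this decomposition certifies tw(G) ≤ 4. Conversely, {a, c, e, g, k} is a clique of size 5, and the vertices of any clique must share a bag in every tree decomposition; so some bag has ≥ 5 vertices and tw(G) ≥ 4. Combining the bounds, tw(G) = 4.

Treewidth 4.
One such decomposition:
Bags: B1 = {a, c, e, i, k}  B2 = {a, b, c, i, k}  B3 = {a, c, f, i, k}  B4 = {a, b, c, i, j}  B5 = {a, c, f, h, i}  B6 = {a, d, f, i, k}  B7 = {a, c, e, g, k}
Tree: B1–B2, B2–B3, B2–B4, B3–B5, B3–B6, B1–B7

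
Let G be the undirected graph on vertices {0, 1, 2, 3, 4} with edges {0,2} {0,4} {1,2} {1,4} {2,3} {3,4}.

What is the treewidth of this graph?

A width-2 tree decomposition is:
Bags: B1 = {0, 2, 4}  B2 = {1, 2, 4}  B3 = {2, 3, 4}
Tree: B1–B2, B2–B3
Each bag holds 3 vertices, so the decomposition has width 2, which upper-bounds the treewidth. Since 0–4–1–2–0 is a cycle in G, G is not acyclic. Forests are exactly the graphs of treewidth ≤ 1, so tw(G) ≥ 2. Combining the bounds, tw(G) = 2.

2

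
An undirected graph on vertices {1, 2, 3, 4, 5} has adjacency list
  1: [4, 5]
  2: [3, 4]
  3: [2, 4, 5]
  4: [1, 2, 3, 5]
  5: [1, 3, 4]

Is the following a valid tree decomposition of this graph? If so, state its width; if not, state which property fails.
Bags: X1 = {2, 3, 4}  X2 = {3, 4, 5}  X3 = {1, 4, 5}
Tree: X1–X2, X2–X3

Yes; width 2.

Checking the three conditions: (i) the bags cover all of {1, 2, 3, 4, 5}; (ii) for each edge, some bag contains both endpoints; (iii) the bags containing any fixed vertex form a subtree. All hold, so the decomposition is valid with width 3 − 1 = 2.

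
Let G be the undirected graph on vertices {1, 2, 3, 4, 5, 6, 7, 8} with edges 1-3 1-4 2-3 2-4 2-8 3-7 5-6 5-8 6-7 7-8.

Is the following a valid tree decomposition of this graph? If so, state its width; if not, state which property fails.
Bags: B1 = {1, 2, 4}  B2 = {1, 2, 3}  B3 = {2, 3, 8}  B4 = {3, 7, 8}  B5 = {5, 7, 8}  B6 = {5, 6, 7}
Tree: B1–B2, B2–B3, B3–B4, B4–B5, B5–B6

Yes; width 2.

Checking the three conditions: (i) the bags cover all of {1, 2, 3, 4, 5, 6, 7, 8}; (ii) for each edge, some bag contains both endpoints; (iii) the bags containing any fixed vertex form a subtree. All hold, so the decomposition is valid with width 3 − 1 = 2.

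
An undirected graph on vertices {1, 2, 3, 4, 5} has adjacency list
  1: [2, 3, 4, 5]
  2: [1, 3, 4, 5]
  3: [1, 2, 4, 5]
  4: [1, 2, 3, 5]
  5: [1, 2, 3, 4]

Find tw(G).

4

A width-4 tree decomposition is:
Bags: B1 = {1, 2, 3, 4, 5}
Tree: (single bag)
With just one bag of size 5, the width is 5 − 1 = 4, so tw(G) ≤ 4. Conversely, {1, 2, 3, 4, 5} is a clique of size 5, and the vertices of any clique must share a bag in every tree decomposition; so some bag has ≥ 5 vertices and tw(G) ≥ 4. Combining the bounds, tw(G) = 4.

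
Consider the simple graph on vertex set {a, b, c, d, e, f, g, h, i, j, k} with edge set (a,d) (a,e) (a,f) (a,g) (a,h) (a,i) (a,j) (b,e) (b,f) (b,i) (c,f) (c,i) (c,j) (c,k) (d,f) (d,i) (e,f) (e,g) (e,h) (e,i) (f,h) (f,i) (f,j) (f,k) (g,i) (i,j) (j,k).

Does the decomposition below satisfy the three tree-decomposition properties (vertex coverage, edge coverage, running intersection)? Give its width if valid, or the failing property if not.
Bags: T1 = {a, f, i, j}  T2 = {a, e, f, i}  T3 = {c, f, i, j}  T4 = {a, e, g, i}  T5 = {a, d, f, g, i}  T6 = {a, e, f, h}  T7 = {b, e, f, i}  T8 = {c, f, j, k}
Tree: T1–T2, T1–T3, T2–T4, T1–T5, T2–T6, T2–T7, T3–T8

A tree decomposition must satisfy three properties: every vertex lies in some bag; for every edge, both endpoints lie together in some bag; and for every vertex, the bags containing it form a connected subtree. Here bags containing vertex g are not connected in the tree, so the decomposition is invalid.

No — bags containing vertex g are not connected in the tree.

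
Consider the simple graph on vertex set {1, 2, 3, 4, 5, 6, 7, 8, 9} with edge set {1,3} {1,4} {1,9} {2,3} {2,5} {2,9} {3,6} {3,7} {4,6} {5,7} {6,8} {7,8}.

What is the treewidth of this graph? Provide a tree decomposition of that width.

Treewidth 3.
One such decomposition:
Bags: B1 = {4, 6, 7, 8}  B2 = {3, 4, 6, 7}  B3 = {1, 3, 4, 7}  B4 = {1, 3, 5, 7}  B5 = {1, 2, 3, 5}  B6 = {1, 2, 5, 9}
Tree: B1–B2, B2–B3, B3–B4, B4–B5, B5–B6

Every bag has size at most 4, so the width is 4 − 1 = 3 and tw(G) ≤ 3. For the lower bound: the 4 vertex sets {4,6,8}, {7}, {3}, {1,2,5,9} are disjoint, each induces a connected subgraph, and every pair is joined by at least one edge of G. Contracting each set to a single vertex therefore yields K_{4} as a minor, and since treewidth is minor-monotone, tw(G) ≥ tw(K_{4}) = 3. Therefore the treewidth is 3.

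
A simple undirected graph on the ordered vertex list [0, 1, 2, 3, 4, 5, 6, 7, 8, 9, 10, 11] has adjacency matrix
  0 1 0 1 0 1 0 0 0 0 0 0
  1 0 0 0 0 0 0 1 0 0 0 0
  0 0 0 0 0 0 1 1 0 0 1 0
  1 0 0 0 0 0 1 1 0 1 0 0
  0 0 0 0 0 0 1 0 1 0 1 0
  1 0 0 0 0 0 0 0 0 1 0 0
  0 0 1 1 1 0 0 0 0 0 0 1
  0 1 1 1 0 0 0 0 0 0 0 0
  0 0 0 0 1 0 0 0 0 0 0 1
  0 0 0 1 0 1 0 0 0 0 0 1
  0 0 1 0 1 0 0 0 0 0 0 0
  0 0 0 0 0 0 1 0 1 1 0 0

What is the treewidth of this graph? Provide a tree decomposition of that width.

The largest bag has 4 vertices, giving width 3; this decomposition certifies tw(G) ≤ 3. For the lower bound: the 4 vertex sets {4,8,10}, {2}, {6}, {3,7,9,11} are disjoint, each induces a connected subgraph, and every pair is joined by at least one edge of G. Contracting each set to a single vertex therefore yields K_{4} as a minor, and since treewidth is minor-monotone, tw(G) ≥ tw(K_{4}) = 3. Hence tw(G) = 3 exactly.

Treewidth 3.
One such decomposition:
Bags: B1 = {2, 4, 8, 10}  B2 = {2, 4, 6, 8}  B3 = {2, 6, 8, 11}  B4 = {2, 6, 7, 11}  B5 = {3, 6, 7, 11}  B6 = {3, 7, 9, 11}  B7 = {1, 3, 7, 9}  B8 = {0, 1, 3, 9}  B9 = {0, 1, 5, 9}
Tree: B1–B2, B2–B3, B3–B4, B4–B5, B5–B6, B6–B7, B7–B8, B8–B9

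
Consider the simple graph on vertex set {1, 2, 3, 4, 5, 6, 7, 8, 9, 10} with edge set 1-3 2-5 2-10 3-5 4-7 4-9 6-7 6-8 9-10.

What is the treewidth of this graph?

1

A width-1 tree decomposition is:
Bags: B1 = {6, 8}  B2 = {6, 7}  B3 = {4, 7}  B4 = {4, 9}  B5 = {9, 10}  B6 = {2, 10}  B7 = {2, 5}  B8 = {3, 5}  B9 = {1, 3}
Tree: B1–B2, B2–B3, B3–B4, B4–B5, B5–B6, B6–B7, B7–B8, B8–B9
Each bag holds 2 vertices, so the decomposition has width 1, which upper-bounds the treewidth. G has an edge, so its treewidth is at least 1. The upper and lower bounds meet at 1, so that is the treewidth.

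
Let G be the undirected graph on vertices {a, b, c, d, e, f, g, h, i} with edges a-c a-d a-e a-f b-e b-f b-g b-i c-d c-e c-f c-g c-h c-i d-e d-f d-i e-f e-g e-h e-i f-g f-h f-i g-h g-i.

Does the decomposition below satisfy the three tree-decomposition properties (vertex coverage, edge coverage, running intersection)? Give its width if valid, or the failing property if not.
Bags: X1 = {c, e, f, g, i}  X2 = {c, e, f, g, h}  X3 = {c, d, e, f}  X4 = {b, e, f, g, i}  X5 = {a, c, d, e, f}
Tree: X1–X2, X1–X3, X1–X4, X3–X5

No — edge (i,d) lies in no bag.

A tree decomposition must satisfy three properties: every vertex lies in some bag; for every edge, both endpoints lie together in some bag; and for every vertex, the bags containing it form a connected subtree. Here edge (i,d) lies in no bag, so the decomposition is invalid.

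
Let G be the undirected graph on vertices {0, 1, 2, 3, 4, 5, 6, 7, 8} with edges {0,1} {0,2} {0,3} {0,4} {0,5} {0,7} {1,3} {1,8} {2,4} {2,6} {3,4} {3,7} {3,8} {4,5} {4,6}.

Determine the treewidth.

2

A width-2 tree decomposition is:
Bags: B1 = {0, 3, 4}  B2 = {0, 1, 3}  B3 = {0, 4, 5}  B4 = {1, 3, 8}  B5 = {0, 2, 4}  B6 = {2, 4, 6}  B7 = {0, 3, 7}
Tree: B1–B2, B1–B3, B2–B4, B1–B5, B5–B6, B1–B7
The largest bag has 3 vertices, giving width 2; this decomposition certifies tw(G) ≤ 2. On the other hand G contains the 3-clique {0, 2, 4}. A clique must lie in a single bag of any decomposition, so no decomposition can have width below 2. Therefore the treewidth is 2.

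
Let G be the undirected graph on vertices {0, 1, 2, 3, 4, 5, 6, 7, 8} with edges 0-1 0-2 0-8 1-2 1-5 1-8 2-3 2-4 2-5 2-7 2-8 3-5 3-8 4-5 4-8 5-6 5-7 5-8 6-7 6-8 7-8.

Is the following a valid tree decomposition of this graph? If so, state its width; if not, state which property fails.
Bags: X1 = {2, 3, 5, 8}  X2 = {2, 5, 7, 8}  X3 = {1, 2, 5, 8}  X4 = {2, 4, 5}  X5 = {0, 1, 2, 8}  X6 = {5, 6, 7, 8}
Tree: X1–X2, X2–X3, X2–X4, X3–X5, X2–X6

A tree decomposition must satisfy three properties: every vertex lies in some bag; for every edge, both endpoints lie together in some bag; and for every vertex, the bags containing it form a connected subtree. Here edge (8,4) lies in no bag, so the decomposition is invalid.

No — edge (8,4) lies in no bag.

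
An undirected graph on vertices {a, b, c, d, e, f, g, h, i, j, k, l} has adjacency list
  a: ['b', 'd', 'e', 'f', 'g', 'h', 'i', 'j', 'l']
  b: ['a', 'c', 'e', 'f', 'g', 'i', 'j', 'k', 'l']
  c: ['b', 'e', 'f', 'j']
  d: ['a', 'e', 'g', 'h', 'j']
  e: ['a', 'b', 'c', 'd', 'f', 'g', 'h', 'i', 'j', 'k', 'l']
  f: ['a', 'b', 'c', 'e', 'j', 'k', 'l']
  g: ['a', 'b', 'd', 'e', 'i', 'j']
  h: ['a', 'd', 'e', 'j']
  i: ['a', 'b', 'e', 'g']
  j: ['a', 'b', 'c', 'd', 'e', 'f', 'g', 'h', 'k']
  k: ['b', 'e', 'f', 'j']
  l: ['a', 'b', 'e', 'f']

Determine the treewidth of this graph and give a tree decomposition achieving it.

Each bag holds 5 vertices, so the decomposition has width 4, which upper-bounds the treewidth. For the lower bound, the 5 vertices {a, d, e, g, j} are pairwise adjacent, and any tree decomposition puts a clique entirely inside one bag — forcing width ≥ 4. Combining the bounds, tw(G) = 4.

Treewidth 4.
One optimal decomposition is:
Bags: B1 = {a, d, e, g, j}  B2 = {a, b, e, g, j}  B3 = {a, b, e, f, j}  B4 = {a, d, e, h, j}  B5 = {a, b, e, g, i}  B6 = {a, b, e, f, l}  B7 = {b, e, f, j, k}  B8 = {b, c, e, f, j}
Tree: B1–B2, B2–B3, B1–B4, B2–B5, B3–B6, B3–B7, B7–B8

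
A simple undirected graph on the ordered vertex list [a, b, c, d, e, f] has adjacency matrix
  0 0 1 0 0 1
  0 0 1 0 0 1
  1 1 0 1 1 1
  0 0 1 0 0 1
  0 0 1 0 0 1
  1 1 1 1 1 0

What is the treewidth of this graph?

A width-2 tree decomposition is:
Bags: B1 = {c, d, f}  B2 = {a, c, f}  B3 = {c, e, f}  B4 = {b, c, f}
Tree: B1–B2, B2–B3, B3–B4
The largest bag has 3 vertices, giving width 2; this decomposition certifies tw(G) ≤ 2. On the other hand G contains the 3-clique {c, d, f}. A clique must lie in a single bag of any decomposition, so no decomposition can have width below 2. Therefore the treewidth is 2.

2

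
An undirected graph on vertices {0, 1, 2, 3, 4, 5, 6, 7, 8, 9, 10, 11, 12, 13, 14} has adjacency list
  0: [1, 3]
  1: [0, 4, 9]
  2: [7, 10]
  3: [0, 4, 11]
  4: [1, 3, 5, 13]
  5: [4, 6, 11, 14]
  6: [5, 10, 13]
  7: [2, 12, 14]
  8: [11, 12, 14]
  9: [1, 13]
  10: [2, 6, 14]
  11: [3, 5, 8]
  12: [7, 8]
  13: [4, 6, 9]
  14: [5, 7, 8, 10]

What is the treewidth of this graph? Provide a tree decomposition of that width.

Treewidth 3.
One such decomposition:
Bags: B1 = {2, 7, 10, 12}  B2 = {7, 10, 12, 14}  B3 = {8, 10, 12, 14}  B4 = {6, 8, 10, 14}  B5 = {5, 6, 8, 14}  B6 = {5, 6, 8, 11}  B7 = {5, 6, 11, 13}  B8 = {4, 5, 11, 13}  B9 = {3, 4, 11, 13}  B10 = {3, 4, 9, 13}  B11 = {1, 3, 4, 9}  B12 = {0, 1, 3, 9}
Tree: B1–B2, B2–B3, B3–B4, B4–B5, B5–B6, B6–B7, B7–B8, B8–B9, B9–B10, B10–B11, B11–B12

Each bag holds 4 vertices, so the decomposition has width 3, which upper-bounds the treewidth. For the lower bound: the 4 vertex sets {2,7,12}, {10}, {14}, {5,6,8,11} are disjoint, each induces a connected subgraph, and every pair is joined by at least one edge of G. Contracting each set to a single vertex therefore yields K_{4} as a minor, and since treewidth is minor-monotone, tw(G) ≥ tw(K_{4}) = 3. Combining the bounds, tw(G) = 3.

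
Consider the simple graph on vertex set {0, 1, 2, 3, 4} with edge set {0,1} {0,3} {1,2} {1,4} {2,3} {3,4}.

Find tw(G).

2

A width-2 tree decomposition is:
Bags: B1 = {1, 2, 3}  B2 = {1, 3, 4}  B3 = {0, 1, 3}
Tree: B1–B2, B2–B3
The largest bag has 3 vertices, giving width 2; this decomposition certifies tw(G) ≤ 2. For the lower bound, G contains the cycle 2–3–4–1–2, so G is not a forest; only forests have treewidth ≤ 1, hence tw(G) ≥ 2. The upper and lower bounds meet at 2, so that is the treewidth.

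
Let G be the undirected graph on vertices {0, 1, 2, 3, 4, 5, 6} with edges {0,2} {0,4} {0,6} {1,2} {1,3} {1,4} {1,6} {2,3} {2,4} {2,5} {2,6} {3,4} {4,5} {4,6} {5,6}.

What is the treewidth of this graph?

A width-3 tree decomposition is:
Bags: B1 = {0, 2, 4, 6}  B2 = {2, 4, 5, 6}  B3 = {1, 2, 4, 6}  B4 = {1, 2, 3, 4}
Tree: B1–B2, B2–B3, B3–B4
Every bag has size at most 4, so the width is 4 − 1 = 3 and tw(G) ≤ 3. Conversely, {1, 2, 3, 4} is a clique of size 4, and the vertices of any clique must share a bag in every tree decomposition; so some bag has ≥ 4 vertices and tw(G) ≥ 3. The upper and lower bounds meet at 3, so that is the treewidth.

3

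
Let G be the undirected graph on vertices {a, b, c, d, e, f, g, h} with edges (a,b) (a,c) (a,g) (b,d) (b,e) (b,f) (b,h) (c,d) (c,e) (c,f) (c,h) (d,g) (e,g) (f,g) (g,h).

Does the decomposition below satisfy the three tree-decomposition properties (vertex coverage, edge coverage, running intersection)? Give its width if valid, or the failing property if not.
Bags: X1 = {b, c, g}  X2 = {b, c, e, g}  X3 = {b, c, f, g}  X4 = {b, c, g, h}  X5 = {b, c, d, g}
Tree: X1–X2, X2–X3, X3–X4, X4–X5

No — vertex a appears in no bag.

A tree decomposition must satisfy three properties: every vertex lies in some bag; for every edge, both endpoints lie together in some bag; and for every vertex, the bags containing it form a connected subtree. Here vertex a appears in no bag, so the decomposition is invalid.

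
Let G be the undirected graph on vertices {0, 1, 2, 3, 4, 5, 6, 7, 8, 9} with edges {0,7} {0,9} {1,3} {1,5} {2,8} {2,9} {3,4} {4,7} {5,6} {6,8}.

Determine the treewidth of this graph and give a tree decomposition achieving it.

Every bag has size at most 3, so the width is 3 − 1 = 2 and tw(G) ≤ 2. For the lower bound, G contains the cycle 6–8–2–9–0–7–4–3–1–5–6, so G is not a forest; only forests have treewidth ≤ 1, hence tw(G) ≥ 2. Combining the bounds, tw(G) = 2.

Treewidth 2.
One such decomposition:
Bags: B1 = {2, 6, 8}  B2 = {2, 6, 9}  B3 = {0, 6, 9}  B4 = {0, 6, 7}  B5 = {4, 6, 7}  B6 = {3, 4, 6}  B7 = {1, 3, 6}  B8 = {1, 5, 6}
Tree: B1–B2, B2–B3, B3–B4, B4–B5, B5–B6, B6–B7, B7–B8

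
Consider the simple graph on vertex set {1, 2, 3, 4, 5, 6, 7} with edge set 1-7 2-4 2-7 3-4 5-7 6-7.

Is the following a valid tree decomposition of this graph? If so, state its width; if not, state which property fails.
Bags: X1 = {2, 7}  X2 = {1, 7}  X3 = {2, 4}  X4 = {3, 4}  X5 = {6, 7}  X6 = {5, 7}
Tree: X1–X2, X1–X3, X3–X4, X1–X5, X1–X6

Yes; width 1.

Every vertex of G appears in some bag (union = {1, 2, 3, 4, 5, 6, 7}); every edge is covered by a bag; and for each vertex v the set of bags containing v is connected in the bag tree. The decomposition is therefore valid. The largest bag has 2 vertices, so the width is 1.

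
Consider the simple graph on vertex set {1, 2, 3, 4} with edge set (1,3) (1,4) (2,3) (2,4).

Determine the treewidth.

2

A width-2 tree decomposition is:
Bags: B1 = {1, 2, 4}  B2 = {1, 2, 3}
Tree: B1–B2
Each bag holds 3 vertices, so the decomposition has width 2, which upper-bounds the treewidth. The edges 1–4–2–3–1 form a cycle, so G is not a tree and its treewidth is at least 2. Therefore the treewidth is 2.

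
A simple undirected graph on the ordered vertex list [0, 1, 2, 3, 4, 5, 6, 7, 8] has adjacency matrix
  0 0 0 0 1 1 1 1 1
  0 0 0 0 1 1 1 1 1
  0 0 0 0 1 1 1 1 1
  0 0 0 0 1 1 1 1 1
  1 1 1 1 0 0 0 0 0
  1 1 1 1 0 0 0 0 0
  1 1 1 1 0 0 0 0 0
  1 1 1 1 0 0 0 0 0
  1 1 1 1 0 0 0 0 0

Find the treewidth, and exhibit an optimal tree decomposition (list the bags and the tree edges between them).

Treewidth 4.
One optimal decomposition is:
Bags: B1 = {0, 1, 2, 3, 4}  B2 = {0, 1, 2, 3, 5}  B3 = {0, 1, 2, 3, 8}  B4 = {0, 1, 2, 3, 7}  B5 = {0, 1, 2, 3, 6}
Tree: B1–B2, B2–B3, B3–B4, B4–B5

The largest bag has 5 vertices, giving width 4; this decomposition certifies tw(G) ≤ 4. For the lower bound: the 5 vertex sets {3,4}, {2,5}, {1,8}, {0}, {7} are disjoint, each induces a connected subgraph, and every pair is joined by at least one edge of G. Contracting each set to a single vertex therefore yields K_{5} as a minor, and since treewidth is minor-monotone, tw(G) ≥ tw(K_{5}) = 4. Hence tw(G) = 4 exactly.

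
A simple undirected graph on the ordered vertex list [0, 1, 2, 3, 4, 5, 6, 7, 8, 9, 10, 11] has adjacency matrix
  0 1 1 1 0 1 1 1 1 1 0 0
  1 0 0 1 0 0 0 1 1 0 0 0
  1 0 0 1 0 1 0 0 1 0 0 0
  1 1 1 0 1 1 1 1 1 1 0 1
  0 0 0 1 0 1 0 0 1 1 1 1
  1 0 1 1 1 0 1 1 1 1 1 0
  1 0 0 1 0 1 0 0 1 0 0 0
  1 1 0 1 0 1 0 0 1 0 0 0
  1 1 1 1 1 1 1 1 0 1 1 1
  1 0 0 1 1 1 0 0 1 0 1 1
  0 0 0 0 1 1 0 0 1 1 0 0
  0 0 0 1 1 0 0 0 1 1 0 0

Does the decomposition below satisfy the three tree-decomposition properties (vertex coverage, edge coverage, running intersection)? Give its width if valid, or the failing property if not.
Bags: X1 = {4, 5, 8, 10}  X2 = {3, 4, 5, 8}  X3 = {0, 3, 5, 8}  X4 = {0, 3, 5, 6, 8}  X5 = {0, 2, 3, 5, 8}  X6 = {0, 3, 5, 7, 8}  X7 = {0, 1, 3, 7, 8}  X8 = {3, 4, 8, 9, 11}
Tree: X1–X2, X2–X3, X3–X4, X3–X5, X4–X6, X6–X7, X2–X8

No — edge (9,5) lies in no bag.

A tree decomposition must satisfy three properties: every vertex lies in some bag; for every edge, both endpoints lie together in some bag; and for every vertex, the bags containing it form a connected subtree. Here edge (9,5) lies in no bag, so the decomposition is invalid.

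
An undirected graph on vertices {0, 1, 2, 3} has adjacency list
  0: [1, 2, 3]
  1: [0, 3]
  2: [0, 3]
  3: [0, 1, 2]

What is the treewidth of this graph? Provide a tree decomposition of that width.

Treewidth 2.
Bags: B1 = {0, 2, 3}  B2 = {0, 1, 3}
Tree: B1–B2

The largest bag has 3 vertices, giving width 2; this decomposition certifies tw(G) ≤ 2. Conversely, {0, 1, 3} is a clique of size 3, and the vertices of any clique must share a bag in every tree decomposition; so some bag has ≥ 3 vertices and tw(G) ≥ 2. Hence tw(G) = 2 exactly.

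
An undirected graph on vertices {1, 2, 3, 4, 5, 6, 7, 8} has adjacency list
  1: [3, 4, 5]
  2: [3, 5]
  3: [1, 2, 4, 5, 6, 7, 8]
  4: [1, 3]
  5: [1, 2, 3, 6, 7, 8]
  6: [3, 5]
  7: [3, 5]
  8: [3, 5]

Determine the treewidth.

A width-2 tree decomposition is:
Bags: B1 = {1, 3, 5}  B2 = {3, 5, 6}  B3 = {3, 5, 7}  B4 = {3, 5, 8}  B5 = {1, 3, 4}  B6 = {2, 3, 5}
Tree: B1–B2, B1–B3, B1–B4, B1–B5, B3–B6
Each bag holds 3 vertices, so the decomposition has width 2, which upper-bounds the treewidth. On the other hand G contains the 3-clique {1, 3, 4}. A clique must lie in a single bag of any decomposition, so no decomposition can have width below 2. Hence tw(G) = 2 exactly.

2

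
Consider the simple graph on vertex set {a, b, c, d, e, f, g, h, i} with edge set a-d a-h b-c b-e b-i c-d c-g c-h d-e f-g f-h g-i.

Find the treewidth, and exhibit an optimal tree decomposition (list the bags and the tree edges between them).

Each bag holds 4 vertices, so the decomposition has width 3, which upper-bounds the treewidth. For the lower bound: the 4 vertex sets {a,d,e}, {h}, {c}, {b,f,g,i} are disjoint, each induces a connected subgraph, and every pair is joined by at least one edge of G. Contracting each set to a single vertex therefore yields K_{4} as a minor, and since treewidth is minor-monotone, tw(G) ≥ tw(K_{4}) = 3. Therefore the treewidth is 3.

Treewidth 3.
Bags: B1 = {a, d, e, h}  B2 = {c, d, e, h}  B3 = {b, c, e, h}  B4 = {b, c, f, h}  B5 = {b, c, f, g}  B6 = {b, f, g, i}
Tree: B1–B2, B2–B3, B3–B4, B4–B5, B5–B6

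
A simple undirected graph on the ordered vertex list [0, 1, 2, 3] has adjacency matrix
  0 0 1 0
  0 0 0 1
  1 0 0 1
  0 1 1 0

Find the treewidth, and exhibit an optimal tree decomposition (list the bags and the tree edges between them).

Treewidth 1.
Bags: B1 = {0, 2}  B2 = {2, 3}  B3 = {1, 3}
Tree: B1–B2, B2–B3

Every bag has size at most 2, so the width is 2 − 1 = 1 and tw(G) ≤ 1. Any graph with an edge has treewidth ≥ 1, and G has the edge 2–0. The upper and lower bounds meet at 1, so that is the treewidth.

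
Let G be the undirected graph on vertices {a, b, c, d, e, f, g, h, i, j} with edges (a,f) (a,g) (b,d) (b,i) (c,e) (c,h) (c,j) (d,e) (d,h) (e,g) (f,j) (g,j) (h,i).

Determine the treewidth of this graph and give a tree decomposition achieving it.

Treewidth 2.
One optimal decomposition is:
Bags: B1 = {b, d, i}  B2 = {d, h, i}  B3 = {d, e, h}  B4 = {c, e, h}  B5 = {c, e, g}  B6 = {c, g, j}  B7 = {a, g, j}  B8 = {a, f, j}
Tree: B1–B2, B2–B3, B3–B4, B4–B5, B5–B6, B6–B7, B7–B8

The largest bag has 3 vertices, giving width 2; this decomposition certifies tw(G) ≤ 2. The edges b–i–h–d–b form a cycle, so G is not a tree and its treewidth is at least 2. The upper and lower bounds meet at 2, so that is the treewidth.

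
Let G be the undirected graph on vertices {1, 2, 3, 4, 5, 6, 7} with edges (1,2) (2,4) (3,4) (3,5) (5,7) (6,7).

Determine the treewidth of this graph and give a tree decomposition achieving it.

Treewidth 1.
One such decomposition:
Bags: B1 = {6, 7}  B2 = {5, 7}  B3 = {3, 5}  B4 = {3, 4}  B5 = {2, 4}  B6 = {1, 2}
Tree: B1–B2, B2–B3, B3–B4, B4–B5, B5–B6

Each bag holds 2 vertices, so the decomposition has width 1, which upper-bounds the treewidth. G has an edge, so its treewidth is at least 1. Combining the bounds, tw(G) = 1.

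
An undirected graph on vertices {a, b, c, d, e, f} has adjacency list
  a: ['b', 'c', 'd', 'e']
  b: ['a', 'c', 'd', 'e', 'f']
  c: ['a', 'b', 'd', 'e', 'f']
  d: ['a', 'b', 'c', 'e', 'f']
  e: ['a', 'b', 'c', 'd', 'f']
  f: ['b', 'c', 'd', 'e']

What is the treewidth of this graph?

A width-4 tree decomposition is:
Bags: B1 = {a, b, c, d, e}  B2 = {b, c, d, e, f}
Tree: B1–B2
Every bag has size at most 5, so the width is 5 − 1 = 4 and tw(G) ≤ 4. Conversely, {b, c, d, e, f} is a clique of size 5, and the vertices of any clique must share a bag in every tree decomposition; so some bag has ≥ 5 vertices and tw(G) ≥ 4. Therefore the treewidth is 4.

4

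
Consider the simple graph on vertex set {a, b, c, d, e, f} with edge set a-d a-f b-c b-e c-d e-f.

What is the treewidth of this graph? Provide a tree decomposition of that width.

Treewidth 2.
One such decomposition:
Bags: B1 = {b, c, e}  B2 = {c, e, f}  B3 = {a, c, f}  B4 = {a, c, d}
Tree: B1–B2, B2–B3, B3–B4

Each bag holds 3 vertices, so the decomposition has width 2, which upper-bounds the treewidth. Since c–b–e–f–a–d–c is a cycle in G, G is not acyclic. Forests are exactly the graphs of treewidth ≤ 1, so tw(G) ≥ 2. Therefore the treewidth is 2.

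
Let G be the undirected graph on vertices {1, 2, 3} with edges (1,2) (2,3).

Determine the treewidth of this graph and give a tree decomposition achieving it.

The largest bag has 2 vertices, giving width 1; this decomposition certifies tw(G) ≤ 1. G has an edge, so its treewidth is at least 1. The upper and lower bounds meet at 1, so that is the treewidth.

Treewidth 1.
One optimal decomposition is:
Bags: B1 = {1, 2}  B2 = {2, 3}
Tree: B1–B2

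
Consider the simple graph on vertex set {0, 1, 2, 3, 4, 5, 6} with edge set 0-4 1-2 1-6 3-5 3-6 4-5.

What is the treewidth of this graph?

1

A width-1 tree decomposition is:
Bags: B1 = {0, 4}  B2 = {4, 5}  B3 = {3, 5}  B4 = {3, 6}  B5 = {1, 6}  B6 = {1, 2}
Tree: B1–B2, B2–B3, B3–B4, B4–B5, B5–B6
The largest bag has 2 vertices, giving width 1; this decomposition certifies tw(G) ≤ 1. Any graph with an edge has treewidth ≥ 1, and G has the edge 0–4. The upper and lower bounds meet at 1, so that is the treewidth.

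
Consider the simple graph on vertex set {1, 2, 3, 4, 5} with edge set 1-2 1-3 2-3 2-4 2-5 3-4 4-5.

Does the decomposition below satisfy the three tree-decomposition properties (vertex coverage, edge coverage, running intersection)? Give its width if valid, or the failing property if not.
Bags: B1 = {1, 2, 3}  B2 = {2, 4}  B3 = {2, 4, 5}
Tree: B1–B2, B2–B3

No — edge (3,4) lies in no bag.

A tree decomposition must satisfy three properties: every vertex lies in some bag; for every edge, both endpoints lie together in some bag; and for every vertex, the bags containing it form a connected subtree. Here edge (3,4) lies in no bag, so the decomposition is invalid.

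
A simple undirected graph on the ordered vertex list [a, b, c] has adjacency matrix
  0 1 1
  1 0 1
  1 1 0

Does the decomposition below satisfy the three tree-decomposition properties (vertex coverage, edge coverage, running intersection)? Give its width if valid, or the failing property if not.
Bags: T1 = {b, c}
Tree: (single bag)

No — vertex a appears in no bag.

A tree decomposition must satisfy three properties: every vertex lies in some bag; for every edge, both endpoints lie together in some bag; and for every vertex, the bags containing it form a connected subtree. Here vertex a appears in no bag, so the decomposition is invalid.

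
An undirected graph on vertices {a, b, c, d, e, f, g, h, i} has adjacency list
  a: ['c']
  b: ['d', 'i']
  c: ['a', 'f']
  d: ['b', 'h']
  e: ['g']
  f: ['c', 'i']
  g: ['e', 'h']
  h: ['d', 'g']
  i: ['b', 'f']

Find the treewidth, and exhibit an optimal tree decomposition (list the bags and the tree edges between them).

Every bag has size at most 2, so the width is 2 − 1 = 1 and tw(G) ≤ 1. Since G has at least one edge (e.g. e–g), it is not an edgeless graph, so tw(G) ≥ 1. Combining the bounds, tw(G) = 1.

Treewidth 1.
One such decomposition:
Bags: B1 = {e, g}  B2 = {g, h}  B3 = {d, h}  B4 = {b, d}  B5 = {b, i}  B6 = {f, i}  B7 = {c, f}  B8 = {a, c}
Tree: B1–B2, B2–B3, B3–B4, B4–B5, B5–B6, B6–B7, B7–B8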